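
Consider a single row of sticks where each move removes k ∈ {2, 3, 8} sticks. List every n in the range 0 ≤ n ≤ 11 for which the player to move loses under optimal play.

0, 1, 5, 6, 10, 11

Build the Grundy sequence with g(k) = mex{g(k−s) : s ∈ {2, 3, 8}, s ≤ k}:
g(0) = mex{} = 0
g(1) = mex{} = 0
g(2) = mex{0} = 1
g(3) = mex{0} = 1
g(4) = mex{0,1} = 2
g(5) = mex{1} = 0
g(6) = mex{1,2} = 0
g(7) = mex{0,2} = 1
g(8) = mex{0} = 1
g(9) = mex{0,1} = 2
g(10) = mex{1} = 0
g(11) = mex{1,2} = 0
The P-positions (g = 0) in 0..11 are 0, 1, 5, 6, 10, 11.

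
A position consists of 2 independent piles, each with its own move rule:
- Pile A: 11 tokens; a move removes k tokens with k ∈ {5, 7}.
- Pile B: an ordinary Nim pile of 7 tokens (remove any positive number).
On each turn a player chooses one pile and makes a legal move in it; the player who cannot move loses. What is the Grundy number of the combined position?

For pile A, compute g(0), g(1), … with moves {5, 7}:
g(0) = mex{} = 0
g(1) = mex{} = 0
g(2) = mex{} = 0
g(3) = mex{} = 0
g(4) = mex{} = 0
g(5) = mex{0} = 1
g(6) = mex{0} = 1
g(7) = mex{0} = 1
g(8) = mex{0} = 1
g(9) = mex{0} = 1
g(10) = mex{0,1} = 2
g(11) = mex{0,1} = 2
So g(11) = 2.
Pile B is a plain Nim pile of size 7, so its Grundy value is 7.
The value of a disjunctive sum is the nim-sum of the parts.
Combined value = 2 XOR 7 = 5.

5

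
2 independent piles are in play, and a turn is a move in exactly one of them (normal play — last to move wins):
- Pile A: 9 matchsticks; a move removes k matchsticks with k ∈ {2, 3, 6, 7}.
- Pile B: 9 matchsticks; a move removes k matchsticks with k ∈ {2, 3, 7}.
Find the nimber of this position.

2

Grundy values for pile A (subtraction set {2, 3, 6, 7}):
k:     0  1  2  3  4  5  6  7  8  9
g(k):  0  0  1  1  2  0  3  1  2  0
So g(9) = 0.
For pile B, compute g(0), g(1), … with moves {2, 3, 7}:
k:     0  1  2  3  4  5  6  7  8  9
g(k):  0  0  1  1  2  0  0  1  1  2
So g(9) = 2.
By the Sprague-Grundy theorem, the Grundy value of a sum of independent games is the XOR of the component values.
Combined value = 0 ⊕ 2 = 2.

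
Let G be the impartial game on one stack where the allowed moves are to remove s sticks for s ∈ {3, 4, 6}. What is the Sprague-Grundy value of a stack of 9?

0

Grundy values for subtraction set {3, 4, 6}:
k:     0  1  2  3  4  5  6  7  8  9
g(k):  0  0  0  1  1  1  2  2  2  0
So g(9) = 0.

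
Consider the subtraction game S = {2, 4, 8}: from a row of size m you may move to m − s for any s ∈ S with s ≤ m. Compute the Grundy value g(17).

2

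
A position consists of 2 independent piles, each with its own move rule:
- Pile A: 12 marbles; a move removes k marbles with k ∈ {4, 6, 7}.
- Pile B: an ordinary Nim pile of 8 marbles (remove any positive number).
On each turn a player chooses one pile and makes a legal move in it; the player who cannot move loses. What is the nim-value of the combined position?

8

Grundy values for pile A (subtraction set {4, 6, 7}):
k:     0  1  2  3  4  5  6  7  8  9 10 11 12
g(k):  0  0  0  0  1  1  1  1  2  2  2  0  0
So g(12) = 0.
Pile B is a plain Nim pile of size 8, so its Grundy value is 8.
The value of a disjunctive sum is the nim-sum of the parts.
Combined value = 0 XOR 8 = 8.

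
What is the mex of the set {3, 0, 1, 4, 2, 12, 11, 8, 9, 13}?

The values 0, 1, 2, 3, 4 are all present; 5 is the first non-negative integer missing from the set.

5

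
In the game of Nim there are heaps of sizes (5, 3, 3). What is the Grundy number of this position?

Write each in binary and XOR column by column:
  101  (5)
  011  (3)
  011  (3)
  ---
  101  (5)

5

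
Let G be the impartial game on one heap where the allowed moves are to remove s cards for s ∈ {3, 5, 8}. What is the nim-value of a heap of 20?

3

Compute g(0), g(1), … for moves {3, 5, 8}:
k:     0  1  2  3  4  5  6  7  8  9 10 11 12 13 14 15 16 17 18 19 20
g(k):  0  0  0  1  1  1  2  2  2  3  3  0  0  0  1  1  1  2  2  2  3
So g(20) = 3.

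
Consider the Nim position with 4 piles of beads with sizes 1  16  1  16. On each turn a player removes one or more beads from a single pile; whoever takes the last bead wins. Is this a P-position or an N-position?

P-position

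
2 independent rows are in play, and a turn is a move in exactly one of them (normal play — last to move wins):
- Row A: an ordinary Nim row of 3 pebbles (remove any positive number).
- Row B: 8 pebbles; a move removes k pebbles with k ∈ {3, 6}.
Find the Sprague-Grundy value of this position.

1

Row A is a plain Nim row of size 3, so its Grundy value is 3.
Grundy values for row B (subtraction set {3, 6}):
k:     0  1  2  3  4  5  6  7  8
g(k):  0  0  0  1  1  1  2  2  2
So g(8) = 2.
By the Sprague-Grundy theorem, the Grundy value of a sum of independent games is the XOR of the component values.
Combined value = 3 XOR 2 = 1.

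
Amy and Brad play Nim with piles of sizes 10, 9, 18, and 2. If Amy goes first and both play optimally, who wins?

Compute the nim-sum pairwise:
10 ⊕ 9 = 3
3 ⊕ 18 = 17
17 ⊕ 2 = 19
The nim-sum is 19 ≠ 0, so this is an N-position: the player to move can win; Amy has a winning move.

Amy wins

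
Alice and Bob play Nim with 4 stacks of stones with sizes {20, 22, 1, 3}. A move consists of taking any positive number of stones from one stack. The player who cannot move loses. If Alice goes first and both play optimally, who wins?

Bob wins

Compute the nim-sum pairwise:
20 ⊕ 22 = 2
2 ⊕ 1 = 3
3 ⊕ 3 = 0
The nim-sum is 0, so this is a P-position: the player to move is in a losing position under optimal play; Alice is about to move from it and so loses — Bob wins.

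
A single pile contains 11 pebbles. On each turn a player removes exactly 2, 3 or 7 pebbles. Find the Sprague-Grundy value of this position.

Build the Grundy sequence with g(k) = mex{g(k−s) : s ∈ {2, 3, 7}, s ≤ k}:
g(0) = mex{} = 0
g(1) = mex{} = 0
g(2) = mex{0} = 1
g(3) = mex{0} = 1
g(4) = mex{0,1} = 2
g(5) = mex{1} = 0
g(6) = mex{1,2} = 0
g(7) = mex{0,2} = 1
g(8) = mex{0} = 1
g(9) = mex{0,1} = 2
g(10) = mex{1} = 0
g(11) = mex{1,2} = 0
So g(11) = 0.

0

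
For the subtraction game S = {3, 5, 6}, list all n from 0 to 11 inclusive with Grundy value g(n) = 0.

0, 1, 2, 9, 10, 11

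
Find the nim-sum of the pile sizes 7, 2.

5

Bitwise XOR of the heap sizes:
  111  (7)
  010  (2)
  ---
  101  (5)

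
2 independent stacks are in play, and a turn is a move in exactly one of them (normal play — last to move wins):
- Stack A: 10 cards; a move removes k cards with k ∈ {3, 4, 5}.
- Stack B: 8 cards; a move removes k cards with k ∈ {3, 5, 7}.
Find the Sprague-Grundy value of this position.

Build the Grundy sequence for stack A with g(k) = mex{g(k−s) : s ∈ {3, 4, 5}, s ≤ k}:
k:     0  1  2  3  4  5  6  7  8  9 10
g(k):  0  0  0  1  1  1  2  2  0  0  0
So g(10) = 0.
Build the Grundy sequence for stack B with g(k) = mex{g(k−s) : s ∈ {3, 5, 7}, s ≤ k}:
g(0) = mex{} = 0
g(1) = mex{} = 0
g(2) = mex{} = 0
g(3) = mex{0} = 1
g(4) = mex{0} = 1
g(5) = mex{0} = 1
g(6) = mex{0,1} = 2
g(7) = mex{0,1} = 2
g(8) = mex{0,1} = 2
So g(8) = 2.
The value of a disjunctive sum is the nim-sum of the parts.
Combined value = 0 ⊕ 2 = 2.

2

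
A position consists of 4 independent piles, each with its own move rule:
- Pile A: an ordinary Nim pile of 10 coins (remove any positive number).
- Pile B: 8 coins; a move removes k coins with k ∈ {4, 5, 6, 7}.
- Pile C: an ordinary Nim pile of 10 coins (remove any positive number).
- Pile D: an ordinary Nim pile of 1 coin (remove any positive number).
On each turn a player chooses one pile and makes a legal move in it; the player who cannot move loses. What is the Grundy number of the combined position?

3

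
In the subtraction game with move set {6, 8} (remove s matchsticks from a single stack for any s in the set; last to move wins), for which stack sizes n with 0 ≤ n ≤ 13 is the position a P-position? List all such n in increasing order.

Grundy values for subtraction set {6, 8}:
g(0) = mex{} = 0
g(1) = mex{} = 0
g(2) = mex{} = 0
g(3) = mex{} = 0
g(4) = mex{} = 0
g(5) = mex{} = 0
g(6) = mex{0} = 1
g(7) = mex{0} = 1
g(8) = mex{0} = 1
g(9) = mex{0} = 1
g(10) = mex{0} = 1
g(11) = mex{0} = 1
g(12) = mex{0,1} = 2
g(13) = mex{0,1} = 2
The P-positions (g = 0) in 0..13 are 0, 1, 2, 3, 4, 5.

0, 1, 2, 3, 4, 5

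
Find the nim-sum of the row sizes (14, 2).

Compute the nim-sum pairwise:
14 ⊕ 2 = 12

12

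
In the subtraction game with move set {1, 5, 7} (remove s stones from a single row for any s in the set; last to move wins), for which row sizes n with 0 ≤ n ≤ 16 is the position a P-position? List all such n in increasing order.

0, 2, 4, 6, 8, 10, 12, 14, 16

Grundy values for subtraction set {1, 5, 7}:
k:     0  1  2  3  4  5  6  7  8  9 10 11 12 13 14 15 16
g(k):  0  1  0  1  0  1  0  1  0  1  0  1  0  1  0  1  0
The P-positions (g = 0) in 0..16 are 0, 2, 4, 6, 8, 10, 12, 14, 16.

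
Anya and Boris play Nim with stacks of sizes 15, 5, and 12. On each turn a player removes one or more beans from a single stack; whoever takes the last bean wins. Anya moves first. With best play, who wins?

Bitwise XOR of the heap sizes:
  1111  (15)
  0101  (5)
  1100  (12)
  ----
  0110  (6)
The nim-sum is 6 ≠ 0, so this is an N-position: the player to move can win; Anya has a winning move.

Anya wins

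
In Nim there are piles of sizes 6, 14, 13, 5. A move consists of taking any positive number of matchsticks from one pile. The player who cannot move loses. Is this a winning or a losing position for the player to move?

Losing position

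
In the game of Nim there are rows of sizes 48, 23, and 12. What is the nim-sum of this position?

43

In binary:
  110000  (48)
  010111  (23)
  001100  (12)
  ------
  101011  (43)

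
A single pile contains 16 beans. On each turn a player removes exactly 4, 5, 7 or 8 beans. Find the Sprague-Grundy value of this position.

1

Grundy values for subtraction set {4, 5, 7, 8}:
k:     0  1  2  3  4  5  6  7  8  9 10 11 12 13 14 15 16
g(k):  0  0  0  0  1  1  1  1  2  2  2  2  0  0  0  0  1
So g(16) = 1.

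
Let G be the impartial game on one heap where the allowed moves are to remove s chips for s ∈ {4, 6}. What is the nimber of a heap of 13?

Grundy values for subtraction set {4, 6}:
g(0) = mex{} = 0
g(1) = mex{} = 0
g(2) = mex{} = 0
g(3) = mex{} = 0
g(4) = mex{0} = 1
g(5) = mex{0} = 1
g(6) = mex{0} = 1
g(7) = mex{0} = 1
g(8) = mex{0,1} = 2
g(9) = mex{0,1} = 2
g(10) = mex{1} = 0
g(11) = mex{1} = 0
g(12) = mex{1,2} = 0
g(13) = mex{1,2} = 0
So g(13) = 0.

0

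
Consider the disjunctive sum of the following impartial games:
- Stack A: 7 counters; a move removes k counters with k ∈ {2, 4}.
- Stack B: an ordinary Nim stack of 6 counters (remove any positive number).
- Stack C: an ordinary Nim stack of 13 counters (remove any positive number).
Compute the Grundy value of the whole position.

11

Build the Grundy sequence for stack A with g(k) = mex{g(k−s) : s ∈ {2, 4}, s ≤ k}:
k:     0  1  2  3  4  5  6  7
g(k):  0  0  1  1  2  2  0  0
So g(7) = 0.
Stack B is a plain Nim stack of size 6, so its Grundy value is 6.
Stack C is a plain Nim stack of size 13, so its Grundy value is 13.
By the Sprague-Grundy theorem, the Grundy value of a sum of independent games is the XOR of the component values.
Combined value = 0 ⊕ 6 ⊕ 13 = 11.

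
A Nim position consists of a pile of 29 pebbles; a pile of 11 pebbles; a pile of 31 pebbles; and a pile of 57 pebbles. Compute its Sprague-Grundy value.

48

Bitwise XOR of the heap sizes:
  011101  (29)
  001011  (11)
  011111  (31)
  111001  (57)
  ------
  110000  (48)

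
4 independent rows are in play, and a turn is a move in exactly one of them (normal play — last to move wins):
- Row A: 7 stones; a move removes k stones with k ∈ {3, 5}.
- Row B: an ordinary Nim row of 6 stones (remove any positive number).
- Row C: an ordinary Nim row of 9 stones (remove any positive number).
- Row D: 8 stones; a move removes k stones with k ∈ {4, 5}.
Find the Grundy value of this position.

15

Build the Grundy sequence for row A with g(k) = mex{g(k−s) : s ∈ {3, 5}, s ≤ k}:
k:     0  1  2  3  4  5  6  7
g(k):  0  0  0  1  1  1  2  2
So g(7) = 2.
Row B is a plain Nim row of size 6, so its Grundy value is 6.
Row C is a plain Nim row of size 9, so its Grundy value is 9.
For row D, compute g(0), g(1), … with moves {4, 5}:
g(0) = mex{} = 0
g(1) = mex{} = 0
g(2) = mex{} = 0
g(3) = mex{} = 0
g(4) = mex{0} = 1
g(5) = mex{0} = 1
g(6) = mex{0} = 1
g(7) = mex{0} = 1
g(8) = mex{0,1} = 2
So g(8) = 2.
By the Sprague-Grundy theorem, the Grundy value of a sum of independent games is the XOR of the component values.
Combined value = 2 ⊕ 6 ⊕ 9 ⊕ 2 = 15.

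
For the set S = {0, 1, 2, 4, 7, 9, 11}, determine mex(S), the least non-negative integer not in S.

The values 0, 1, 2 are all present; 3 is the first non-negative integer missing from the set.

3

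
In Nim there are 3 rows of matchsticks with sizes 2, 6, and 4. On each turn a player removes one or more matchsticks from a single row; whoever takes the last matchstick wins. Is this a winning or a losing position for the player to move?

Nim-sum: 2 ^ 6 ^ 4 = 0.
The nim-sum is 0, so this is a P-position: the player to move is in a losing position under optimal play.

Losing position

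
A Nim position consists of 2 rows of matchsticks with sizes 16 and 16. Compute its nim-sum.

0

Compute the nim-sum pairwise:
16 ⊕ 16 = 0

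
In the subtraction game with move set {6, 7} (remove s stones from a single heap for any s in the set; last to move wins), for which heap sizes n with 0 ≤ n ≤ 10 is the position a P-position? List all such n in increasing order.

0, 1, 2, 3, 4, 5

Build the Grundy sequence with g(k) = mex{g(k−s) : s ∈ {6, 7}, s ≤ k}:
k:     0  1  2  3  4  5  6  7  8  9 10
g(k):  0  0  0  0  0  0  1  1  1  1  1
The P-positions (g = 0) in 0..10 are 0, 1, 2, 3, 4, 5.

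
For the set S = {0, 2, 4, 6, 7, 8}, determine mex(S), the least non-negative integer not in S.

1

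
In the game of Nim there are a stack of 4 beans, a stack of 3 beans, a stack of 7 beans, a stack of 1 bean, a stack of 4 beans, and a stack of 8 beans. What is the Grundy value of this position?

Nim-sum: 4 ^ 3 ^ 7 ^ 1 ^ 4 ^ 8 = 13.

13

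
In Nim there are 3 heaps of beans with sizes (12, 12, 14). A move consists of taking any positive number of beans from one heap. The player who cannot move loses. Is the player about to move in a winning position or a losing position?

Winning position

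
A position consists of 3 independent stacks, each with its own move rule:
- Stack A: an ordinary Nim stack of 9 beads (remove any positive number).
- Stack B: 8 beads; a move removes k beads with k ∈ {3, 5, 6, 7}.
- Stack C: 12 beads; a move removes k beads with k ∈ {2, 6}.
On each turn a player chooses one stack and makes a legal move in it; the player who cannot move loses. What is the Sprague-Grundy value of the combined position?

Stack A is a plain Nim stack of size 9, so its Grundy value is 9.
Build the Grundy sequence for stack B with g(k) = mex{g(k−s) : s ∈ {3, 5, 6, 7}, s ≤ k}:
g(0) = mex{} = 0
g(1) = mex{} = 0
g(2) = mex{} = 0
g(3) = mex{0} = 1
g(4) = mex{0} = 1
g(5) = mex{0} = 1
g(6) = mex{0,1} = 2
g(7) = mex{0,1} = 2
g(8) = mex{0,1} = 2
So g(8) = 2.
Grundy values for stack C (subtraction set {2, 6}):
k:     0  1  2  3  4  5  6  7  8  9 10 11 12
g(k):  0  0  1  1  0  0  1  1  0  0  1  1  0
So g(12) = 0.
The value of a disjunctive sum is the nim-sum of the parts.
Combined value = 9 XOR 2 XOR 0 = 11.

11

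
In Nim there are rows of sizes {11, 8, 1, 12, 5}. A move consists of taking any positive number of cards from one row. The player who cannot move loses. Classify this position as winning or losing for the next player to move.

Compute the nim-sum pairwise:
11 ⊕ 8 = 3
3 ⊕ 1 = 2
2 ⊕ 12 = 14
14 ⊕ 5 = 11
The nim-sum is 11 ≠ 0, so this is an N-position: the player to move can win.

Winning position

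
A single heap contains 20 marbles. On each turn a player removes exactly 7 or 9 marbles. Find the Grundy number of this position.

0

Grundy values for subtraction set {7, 9}:
k:     0  1  2  3  4  5  6  7  8  9 10 11 12 13 14 15 16 17 18 19 20
g(k):  0  0  0  0  0  0  0  1  1  1  1  1  1  1  2  2  0  0  0  0  0
So g(20) = 0.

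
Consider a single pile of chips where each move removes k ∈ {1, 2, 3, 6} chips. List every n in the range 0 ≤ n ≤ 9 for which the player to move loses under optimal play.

Build the Grundy sequence with g(k) = mex{g(k−s) : s ∈ {1, 2, 3, 6}, s ≤ k}:
g(0) = mex{} = 0
g(1) = mex{0} = 1
g(2) = mex{0,1} = 2
g(3) = mex{0,1,2} = 3
g(4) = mex{1,2,3} = 0
g(5) = mex{0,2,3} = 1
g(6) = mex{0,1,3} = 2
g(7) = mex{0,1,2} = 3
g(8) = mex{1,2,3} = 0
g(9) = mex{0,2,3} = 1
The P-positions (g = 0) in 0..9 are 0, 4, 8.

0, 4, 8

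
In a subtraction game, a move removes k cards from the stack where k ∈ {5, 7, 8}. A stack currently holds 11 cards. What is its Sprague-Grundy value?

Build the Grundy sequence with g(k) = mex{g(k−s) : s ∈ {5, 7, 8}, s ≤ k}:
g(0) = mex{} = 0
g(1) = mex{} = 0
g(2) = mex{} = 0
g(3) = mex{} = 0
g(4) = mex{} = 0
g(5) = mex{0} = 1
g(6) = mex{0} = 1
g(7) = mex{0} = 1
g(8) = mex{0} = 1
g(9) = mex{0} = 1
g(10) = mex{0,1} = 2
g(11) = mex{0,1} = 2
So g(11) = 2.

2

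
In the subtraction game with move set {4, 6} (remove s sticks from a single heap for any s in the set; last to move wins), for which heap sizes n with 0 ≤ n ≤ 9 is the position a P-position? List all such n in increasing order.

0, 1, 2, 3

Grundy values for subtraction set {4, 6}:
k:     0  1  2  3  4  5  6  7  8  9
g(k):  0  0  0  0  1  1  1  1  2  2
The P-positions (g = 0) in 0..9 are 0, 1, 2, 3.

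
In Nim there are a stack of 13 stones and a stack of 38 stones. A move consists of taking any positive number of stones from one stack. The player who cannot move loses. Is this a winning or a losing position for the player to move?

Winning position

Compute the nim-sum pairwise:
13 ^ 38 = 43
The nim-sum is 43 ≠ 0, so this is an N-position: the player to move can win.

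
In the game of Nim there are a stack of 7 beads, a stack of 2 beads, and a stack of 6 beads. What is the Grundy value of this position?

3

Nim-sum: 7 ⊕ 2 ⊕ 6 = 3.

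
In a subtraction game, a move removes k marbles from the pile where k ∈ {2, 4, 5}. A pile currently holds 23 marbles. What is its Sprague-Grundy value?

1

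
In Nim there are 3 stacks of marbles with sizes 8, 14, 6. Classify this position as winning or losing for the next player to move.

Losing position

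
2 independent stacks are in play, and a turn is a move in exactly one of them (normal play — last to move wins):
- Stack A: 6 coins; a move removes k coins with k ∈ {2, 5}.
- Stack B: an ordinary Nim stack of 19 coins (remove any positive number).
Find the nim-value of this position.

Build the Grundy sequence for stack A with g(k) = mex{g(k−s) : s ∈ {2, 5}, s ≤ k}:
k:     0  1  2  3  4  5  6
g(k):  0  0  1  1  0  2  1
So g(6) = 1.
Stack B is a plain Nim stack of size 19, so its Grundy value is 19.
The value of a disjunctive sum is the nim-sum of the parts.
Combined value = 1 ⊕ 19 = 18.

18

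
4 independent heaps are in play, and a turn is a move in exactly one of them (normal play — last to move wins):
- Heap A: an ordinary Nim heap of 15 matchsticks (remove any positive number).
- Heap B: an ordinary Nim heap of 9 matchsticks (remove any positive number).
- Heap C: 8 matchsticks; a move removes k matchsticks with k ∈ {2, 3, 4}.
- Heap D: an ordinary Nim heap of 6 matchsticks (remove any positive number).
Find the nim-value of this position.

1

Heap A is a plain Nim heap of size 15, so its Grundy value is 15.
Heap B is a plain Nim heap of size 9, so its Grundy value is 9.
Build the Grundy sequence for heap C with g(k) = mex{g(k−s) : s ∈ {2, 3, 4}, s ≤ k}:
k:     0  1  2  3  4  5  6  7  8
g(k):  0  0  1  1  2  2  0  0  1
So g(8) = 1.
Heap D is a plain Nim heap of size 6, so its Grundy value is 6.
By the Sprague-Grundy theorem, the Grundy value of a sum of independent games is the XOR of the component values.
Combined value = 15 ⊕ 9 ⊕ 1 ⊕ 6 = 1.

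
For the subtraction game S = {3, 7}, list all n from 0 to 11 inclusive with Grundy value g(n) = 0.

0, 1, 2, 6, 10, 11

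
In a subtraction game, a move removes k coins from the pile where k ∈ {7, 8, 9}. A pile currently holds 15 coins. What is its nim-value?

2

Build the Grundy sequence with g(k) = mex{g(k−s) : s ∈ {7, 8, 9}, s ≤ k}:
k:     0  1  2  3  4  5  6  7  8  9 10 11 12 13 14 15
g(k):  0  0  0  0  0  0  0  1  1  1  1  1  1  1  2  2
So g(15) = 2.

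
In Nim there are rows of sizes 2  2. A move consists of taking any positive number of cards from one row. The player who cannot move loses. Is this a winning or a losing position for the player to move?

Losing position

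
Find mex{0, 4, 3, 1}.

2

The values 0, 1 are all present; 2 is the first non-negative integer missing from the set.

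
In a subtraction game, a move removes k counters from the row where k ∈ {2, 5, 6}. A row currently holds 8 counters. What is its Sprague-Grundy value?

0

Grundy values for subtraction set {2, 5, 6}:
g(0) = mex{} = 0
g(1) = mex{} = 0
g(2) = mex{0} = 1
g(3) = mex{0} = 1
g(4) = mex{1} = 0
g(5) = mex{0,1} = 2
g(6) = mex{0} = 1
g(7) = mex{0,1,2} = 3
g(8) = mex{1} = 0
So g(8) = 0.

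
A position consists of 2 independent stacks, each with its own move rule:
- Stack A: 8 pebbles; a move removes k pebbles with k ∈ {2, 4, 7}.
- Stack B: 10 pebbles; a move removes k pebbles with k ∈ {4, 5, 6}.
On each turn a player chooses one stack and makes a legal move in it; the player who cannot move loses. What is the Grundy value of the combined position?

1

Grundy values for stack A (subtraction set {2, 4, 7}):
g(0) = mex{} = 0
g(1) = mex{} = 0
g(2) = mex{0} = 1
g(3) = mex{0} = 1
g(4) = mex{0,1} = 2
g(5) = mex{0,1} = 2
g(6) = mex{1,2} = 0
g(7) = mex{0,1,2} = 3
g(8) = mex{0,2} = 1
So g(8) = 1.
Grundy values for stack B (subtraction set {4, 5, 6}):
g(0) = mex{} = 0
g(1) = mex{} = 0
g(2) = mex{} = 0
g(3) = mex{} = 0
g(4) = mex{0} = 1
g(5) = mex{0} = 1
g(6) = mex{0} = 1
g(7) = mex{0} = 1
g(8) = mex{0,1} = 2
g(9) = mex{0,1} = 2
g(10) = mex{1} = 0
So g(10) = 0.
By the Sprague-Grundy theorem, the Grundy value of a sum of independent games is the XOR of the component values.
Combined value = 1 ⊕ 0 = 1.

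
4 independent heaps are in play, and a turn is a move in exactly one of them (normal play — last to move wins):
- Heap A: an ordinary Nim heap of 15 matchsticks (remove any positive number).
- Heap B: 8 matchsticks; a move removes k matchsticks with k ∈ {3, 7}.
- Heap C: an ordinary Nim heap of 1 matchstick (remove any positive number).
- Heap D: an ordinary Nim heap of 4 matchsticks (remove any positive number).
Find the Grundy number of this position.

Heap A is a plain Nim heap of size 15, so its Grundy value is 15.
For heap B, compute g(0), g(1), … with moves {3, 7}:
k:     0  1  2  3  4  5  6  7  8
g(k):  0  0  0  1  1  1  0  2  2
So g(8) = 2.
Heap C is a plain Nim heap of size 1, so its Grundy value is 1.
Heap D is a plain Nim heap of size 4, so its Grundy value is 4.
By the Sprague-Grundy theorem, the Grundy value of a sum of independent games is the XOR of the component values.
Combined value = 15 XOR 2 XOR 1 XOR 4 = 8.

8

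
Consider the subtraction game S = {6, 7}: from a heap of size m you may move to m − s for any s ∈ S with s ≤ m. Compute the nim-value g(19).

Build the Grundy sequence with g(k) = mex{g(k−s) : s ∈ {6, 7}, s ≤ k}:
k:     0  1  2  3  4  5  6  7  8  9 10 11 12 13 14 15 16 17 18 19
g(k):  0  0  0  0  0  0  1  1  1  1  1  1  2  0  0  0  0  0  0  1
So g(19) = 1.

1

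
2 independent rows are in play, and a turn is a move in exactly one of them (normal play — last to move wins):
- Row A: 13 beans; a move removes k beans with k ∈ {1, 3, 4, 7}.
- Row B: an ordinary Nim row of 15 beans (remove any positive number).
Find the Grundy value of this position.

12

Grundy values for row A (subtraction set {1, 3, 4, 7}):
g(0) = mex{} = 0
g(1) = mex{0} = 1
g(2) = mex{1} = 0
g(3) = mex{0} = 1
g(4) = mex{0,1} = 2
g(5) = mex{0,1,2} = 3
g(6) = mex{0,1,3} = 2
g(7) = mex{0,1,2} = 3
g(8) = mex{1,2,3} = 0
g(9) = mex{0,2,3} = 1
g(10) = mex{1,2,3} = 0
g(11) = mex{0,2,3} = 1
g(12) = mex{0,1,3} = 2
g(13) = mex{0,1,2} = 3
So g(13) = 3.
Row B is a plain Nim row of size 15, so its Grundy value is 15.
The value of a disjunctive sum is the nim-sum of the parts.
Combined value = 3 XOR 15 = 12.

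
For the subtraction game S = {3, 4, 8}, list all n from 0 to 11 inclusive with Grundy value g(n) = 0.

Grundy values for subtraction set {3, 4, 8}:
g(0) = mex{} = 0
g(1) = mex{} = 0
g(2) = mex{} = 0
g(3) = mex{0} = 1
g(4) = mex{0} = 1
g(5) = mex{0} = 1
g(6) = mex{0,1} = 2
g(7) = mex{1} = 0
g(8) = mex{0,1} = 2
g(9) = mex{0,1,2} = 3
g(10) = mex{0,2} = 1
g(11) = mex{0,1,2} = 3
The P-positions (g = 0) in 0..11 are 0, 1, 2, 7.

0, 1, 2, 7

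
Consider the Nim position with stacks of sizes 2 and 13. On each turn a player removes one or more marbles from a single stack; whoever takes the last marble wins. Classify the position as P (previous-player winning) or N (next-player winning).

N-position

Bitwise XOR of the heap sizes:
  0010  (2)
  1101  (13)
  ----
  1111  (15)
The nim-sum is 15 ≠ 0, so this is an N-position: the player to move can win.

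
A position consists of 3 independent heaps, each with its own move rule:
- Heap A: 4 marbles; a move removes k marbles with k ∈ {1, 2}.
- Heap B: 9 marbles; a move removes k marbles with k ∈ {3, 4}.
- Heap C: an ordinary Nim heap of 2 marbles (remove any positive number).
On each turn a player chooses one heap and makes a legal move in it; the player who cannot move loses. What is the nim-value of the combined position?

3

Grundy values for heap A (subtraction set {1, 2}):
k:     0  1  2  3  4
g(k):  0  1  2  0  1
So g(4) = 1.
For heap B, compute g(0), g(1), … with moves {3, 4}:
k:     0  1  2  3  4  5  6  7  8  9
g(k):  0  0  0  1  1  1  2  0  0  0
So g(9) = 0.
Heap C is a plain Nim heap of size 2, so its Grundy value is 2.
By the Sprague-Grundy theorem, the Grundy value of a sum of independent games is the XOR of the component values.
Combined value = 1 ⊕ 0 ⊕ 2 = 3.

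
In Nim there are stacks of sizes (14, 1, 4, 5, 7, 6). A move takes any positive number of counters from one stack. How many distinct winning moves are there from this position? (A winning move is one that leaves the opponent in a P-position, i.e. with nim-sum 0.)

1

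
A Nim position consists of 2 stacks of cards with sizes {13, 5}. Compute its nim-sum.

8

Bitwise XOR of the heap sizes:
  1101  (13)
  0101  (5)
  ----
  1000  (8)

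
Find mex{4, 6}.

0 is not in the set, so the mex is 0.

0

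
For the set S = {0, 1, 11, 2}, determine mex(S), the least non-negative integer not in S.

3

The values 0, 1, 2 are all present; 3 is the first non-negative integer missing from the set.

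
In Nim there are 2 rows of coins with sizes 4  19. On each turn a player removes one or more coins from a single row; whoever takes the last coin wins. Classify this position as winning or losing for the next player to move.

Winning position

Nim-sum: 4 ⊕ 19 = 23.
The nim-sum is 23 ≠ 0, so this is an N-position: the player to move can win.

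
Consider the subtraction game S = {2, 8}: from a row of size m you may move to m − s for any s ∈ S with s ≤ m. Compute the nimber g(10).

Build the Grundy sequence with g(k) = mex{g(k−s) : s ∈ {2, 8}, s ≤ k}:
k:     0  1  2  3  4  5  6  7  8  9 10
g(k):  0  0  1  1  0  0  1  1  2  2  0
So g(10) = 0.

0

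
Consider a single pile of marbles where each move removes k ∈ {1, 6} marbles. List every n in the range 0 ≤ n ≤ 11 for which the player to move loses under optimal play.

Compute g(0), g(1), … for moves {1, 6}:
g(0) = mex{} = 0
g(1) = mex{0} = 1
g(2) = mex{1} = 0
g(3) = mex{0} = 1
g(4) = mex{1} = 0
g(5) = mex{0} = 1
g(6) = mex{0,1} = 2
g(7) = mex{1,2} = 0
g(8) = mex{0} = 1
g(9) = mex{1} = 0
g(10) = mex{0} = 1
g(11) = mex{1} = 0
The P-positions (g = 0) in 0..11 are 0, 2, 4, 7, 9, 11.

0, 2, 4, 7, 9, 11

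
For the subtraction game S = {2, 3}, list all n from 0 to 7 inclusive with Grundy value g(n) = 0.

Build the Grundy sequence with g(k) = mex{g(k−s) : s ∈ {2, 3}, s ≤ k}:
k:     0  1  2  3  4  5  6  7
g(k):  0  0  1  1  2  0  0  1
The P-positions (g = 0) in 0..7 are 0, 1, 5, 6.

0, 1, 5, 6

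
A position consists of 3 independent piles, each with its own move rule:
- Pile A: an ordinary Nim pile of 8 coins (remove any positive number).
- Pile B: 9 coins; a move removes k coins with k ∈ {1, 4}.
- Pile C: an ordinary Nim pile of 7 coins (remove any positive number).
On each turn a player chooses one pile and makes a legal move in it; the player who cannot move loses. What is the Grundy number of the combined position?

13

Pile A is a plain Nim pile of size 8, so its Grundy value is 8.
Grundy values for pile B (subtraction set {1, 4}):
k:     0  1  2  3  4  5  6  7  8  9
g(k):  0  1  0  1  2  0  1  0  1  2
So g(9) = 2.
Pile C is a plain Nim pile of size 7, so its Grundy value is 7.
The value of a disjunctive sum is the nim-sum of the parts.
Combined value = 8 ⊕ 2 ⊕ 7 = 13.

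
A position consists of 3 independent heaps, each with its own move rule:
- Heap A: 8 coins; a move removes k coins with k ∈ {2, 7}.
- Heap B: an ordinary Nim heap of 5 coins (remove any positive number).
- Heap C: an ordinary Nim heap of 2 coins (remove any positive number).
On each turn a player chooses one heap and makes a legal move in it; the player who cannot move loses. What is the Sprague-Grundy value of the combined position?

5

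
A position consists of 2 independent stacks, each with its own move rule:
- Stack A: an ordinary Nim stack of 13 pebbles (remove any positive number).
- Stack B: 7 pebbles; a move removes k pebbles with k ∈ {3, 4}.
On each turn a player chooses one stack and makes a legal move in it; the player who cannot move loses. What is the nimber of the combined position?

13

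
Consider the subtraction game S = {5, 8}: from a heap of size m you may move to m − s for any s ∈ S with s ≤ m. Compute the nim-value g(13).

Compute g(0), g(1), … for moves {5, 8}:
k:     0  1  2  3  4  5  6  7  8  9 10 11 12 13
g(k):  0  0  0  0  0  1  1  1  1  1  2  2  2  0
So g(13) = 0.

0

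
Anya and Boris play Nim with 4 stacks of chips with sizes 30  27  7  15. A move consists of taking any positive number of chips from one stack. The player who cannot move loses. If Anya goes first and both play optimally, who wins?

Anya wins

Nim-sum: 30 ⊕ 27 ⊕ 7 ⊕ 15 = 13.
The nim-sum is 13 ≠ 0, so this is an N-position: the player to move can win; Anya has a winning move.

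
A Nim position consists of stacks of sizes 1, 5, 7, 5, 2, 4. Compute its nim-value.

Compute the nim-sum pairwise:
1 XOR 5 = 4
4 XOR 7 = 3
3 XOR 5 = 6
6 XOR 2 = 4
4 XOR 4 = 0

0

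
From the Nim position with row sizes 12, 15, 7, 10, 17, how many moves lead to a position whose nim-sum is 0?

1

Compute the nim-sum pairwise:
12 ^ 15 = 3
3 ^ 7 = 4
4 ^ 10 = 14
14 ^ 17 = 31
The overall nim-sum is X = 31. A row of size p has a winning move iff p XOR X < p (reduce it to p XOR X).
  12: 12 XOR 31 = 19 ≥ 12 — no move.
  15: 15 XOR 31 = 16 ≥ 15 — no move.
  7: 7 XOR 31 = 24 ≥ 7 — no move.
  10: 10 XOR 31 = 21 ≥ 10 — no move.
  17: 17 XOR 31 = 14 < 17 — winning move (to 14).
That gives 1 winning move.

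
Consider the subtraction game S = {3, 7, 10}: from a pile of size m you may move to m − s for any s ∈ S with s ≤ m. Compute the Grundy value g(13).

Grundy values for subtraction set {3, 7, 10}:
g(0) = mex{} = 0
g(1) = mex{} = 0
g(2) = mex{} = 0
g(3) = mex{0} = 1
g(4) = mex{0} = 1
g(5) = mex{0} = 1
g(6) = mex{1} = 0
g(7) = mex{0,1} = 2
g(8) = mex{0,1} = 2
g(9) = mex{0} = 1
g(10) = mex{0,1,2} = 3
g(11) = mex{0,1,2} = 3
g(12) = mex{0,1} = 2
g(13) = mex{0,1,3} = 2
So g(13) = 2.

2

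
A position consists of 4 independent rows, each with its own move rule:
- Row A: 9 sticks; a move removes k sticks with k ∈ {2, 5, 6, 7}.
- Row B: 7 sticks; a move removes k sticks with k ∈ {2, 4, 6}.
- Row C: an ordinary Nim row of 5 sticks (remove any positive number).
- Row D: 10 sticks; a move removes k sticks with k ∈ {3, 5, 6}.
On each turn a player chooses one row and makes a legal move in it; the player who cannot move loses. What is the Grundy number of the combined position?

For row A, compute g(0), g(1), … with moves {2, 5, 6, 7}:
k:     0  1  2  3  4  5  6  7  8  9
g(k):  0  0  1  1  0  2  1  3  2  2
So g(9) = 2.
For row B, compute g(0), g(1), … with moves {2, 4, 6}:
g(0) = mex{} = 0
g(1) = mex{} = 0
g(2) = mex{0} = 1
g(3) = mex{0} = 1
g(4) = mex{0,1} = 2
g(5) = mex{0,1} = 2
g(6) = mex{0,1,2} = 3
g(7) = mex{0,1,2} = 3
So g(7) = 3.
Row C is a plain Nim row of size 5, so its Grundy value is 5.
Build the Grundy sequence for row D with g(k) = mex{g(k−s) : s ∈ {3, 5, 6}, s ≤ k}:
g(0) = mex{} = 0
g(1) = mex{} = 0
g(2) = mex{} = 0
g(3) = mex{0} = 1
g(4) = mex{0} = 1
g(5) = mex{0} = 1
g(6) = mex{0,1} = 2
g(7) = mex{0,1} = 2
g(8) = mex{0,1} = 2
g(9) = mex{1,2} = 0
g(10) = mex{1,2} = 0
So g(10) = 0.
By the Sprague-Grundy theorem, the Grundy value of a sum of independent games is the XOR of the component values.
Combined value = 2 XOR 3 XOR 5 XOR 0 = 4.

4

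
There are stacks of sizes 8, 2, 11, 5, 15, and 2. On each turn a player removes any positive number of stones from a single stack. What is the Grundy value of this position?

9

Compute the nim-sum pairwise:
8 ⊕ 2 = 10
10 ⊕ 11 = 1
1 ⊕ 5 = 4
4 ⊕ 15 = 11
11 ⊕ 2 = 9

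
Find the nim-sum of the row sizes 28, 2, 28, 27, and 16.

Compute the nim-sum pairwise:
28 ^ 2 = 30
30 ^ 28 = 2
2 ^ 27 = 25
25 ^ 16 = 9

9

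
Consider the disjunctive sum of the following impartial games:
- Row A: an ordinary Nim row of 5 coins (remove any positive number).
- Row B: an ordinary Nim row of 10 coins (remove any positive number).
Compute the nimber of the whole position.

Row A is a plain Nim row of size 5, so its Grundy value is 5.
Row B is a plain Nim row of size 10, so its Grundy value is 10.
By the Sprague-Grundy theorem, the Grundy value of a sum of independent games is the XOR of the component values.
Combined value = 5 ⊕ 10 = 15.

15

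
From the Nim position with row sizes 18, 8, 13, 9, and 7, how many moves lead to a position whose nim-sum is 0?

Compute the nim-sum pairwise:
18 ^ 8 = 26
26 ^ 13 = 23
23 ^ 9 = 30
30 ^ 7 = 25
The overall nim-sum is X = 25. A row of size p has a winning move iff p XOR X < p (reduce it to p XOR X).
  18: 18 XOR 25 = 11 < 18 — winning move (to 11).
  8: 8 XOR 25 = 17 ≥ 8 — no move.
  13: 13 XOR 25 = 20 ≥ 13 — no move.
  9: 9 XOR 25 = 16 ≥ 9 — no move.
  7: 7 XOR 25 = 30 ≥ 7 — no move.
That gives 1 winning move.

1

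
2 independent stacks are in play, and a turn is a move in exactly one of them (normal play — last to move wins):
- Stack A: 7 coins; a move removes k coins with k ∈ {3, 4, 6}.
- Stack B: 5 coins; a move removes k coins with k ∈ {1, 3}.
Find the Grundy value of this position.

3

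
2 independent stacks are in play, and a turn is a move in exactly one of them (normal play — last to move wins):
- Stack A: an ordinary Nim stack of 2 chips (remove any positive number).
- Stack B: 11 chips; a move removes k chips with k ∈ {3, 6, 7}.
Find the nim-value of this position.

2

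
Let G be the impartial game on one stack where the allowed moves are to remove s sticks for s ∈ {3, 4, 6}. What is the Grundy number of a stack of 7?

2

Build the Grundy sequence with g(k) = mex{g(k−s) : s ∈ {3, 4, 6}, s ≤ k}:
k:     0  1  2  3  4  5  6  7
g(k):  0  0  0  1  1  1  2  2
So g(7) = 2.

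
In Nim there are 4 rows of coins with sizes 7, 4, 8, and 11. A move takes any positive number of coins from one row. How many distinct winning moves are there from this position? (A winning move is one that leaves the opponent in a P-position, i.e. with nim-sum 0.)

Compute the nim-sum pairwise:
7 XOR 4 = 3
3 XOR 8 = 11
11 XOR 11 = 0
The nim-sum is already 0, so every move leaves a nonzero nim-sum — there are no winning moves.

0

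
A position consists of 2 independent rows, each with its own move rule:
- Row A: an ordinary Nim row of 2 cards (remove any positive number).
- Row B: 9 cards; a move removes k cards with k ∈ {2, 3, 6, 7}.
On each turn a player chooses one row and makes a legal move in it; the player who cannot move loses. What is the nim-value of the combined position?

2

Row A is a plain Nim row of size 2, so its Grundy value is 2.
For row B, compute g(0), g(1), … with moves {2, 3, 6, 7}:
k:     0  1  2  3  4  5  6  7  8  9
g(k):  0  0  1  1  2  0  3  1  2  0
So g(9) = 0.
The value of a disjunctive sum is the nim-sum of the parts.
Combined value = 2 ⊕ 0 = 2.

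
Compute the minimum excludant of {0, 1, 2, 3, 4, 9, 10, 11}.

5

The values 0, 1, 2, 3, 4 are all present; 5 is the first non-negative integer missing from the set.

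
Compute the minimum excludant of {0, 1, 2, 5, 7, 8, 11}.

The values 0, 1, 2 are all present; 3 is the first non-negative integer missing from the set.

3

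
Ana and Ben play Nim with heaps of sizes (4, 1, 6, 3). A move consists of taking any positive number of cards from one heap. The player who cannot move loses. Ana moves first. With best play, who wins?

Compute the nim-sum pairwise:
4 XOR 1 = 5
5 XOR 6 = 3
3 XOR 3 = 0
The nim-sum is 0, so this is a P-position: the player to move is in a losing position under optimal play; Ana is about to move from it and so loses — Ben wins.

Ben wins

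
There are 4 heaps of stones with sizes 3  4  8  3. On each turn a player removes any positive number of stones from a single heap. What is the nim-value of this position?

Bitwise XOR of the heap sizes:
  0011  (3)
  0100  (4)
  1000  (8)
  0011  (3)
  ----
  1100  (12)

12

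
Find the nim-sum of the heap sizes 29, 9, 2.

22

Nim-sum: 29 ^ 9 ^ 2 = 22.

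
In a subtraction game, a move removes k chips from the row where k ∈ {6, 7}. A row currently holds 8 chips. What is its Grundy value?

1

Build the Grundy sequence with g(k) = mex{g(k−s) : s ∈ {6, 7}, s ≤ k}:
k:     0  1  2  3  4  5  6  7  8
g(k):  0  0  0  0  0  0  1  1  1
So g(8) = 1.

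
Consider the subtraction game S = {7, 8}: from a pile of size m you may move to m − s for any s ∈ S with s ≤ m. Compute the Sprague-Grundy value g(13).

1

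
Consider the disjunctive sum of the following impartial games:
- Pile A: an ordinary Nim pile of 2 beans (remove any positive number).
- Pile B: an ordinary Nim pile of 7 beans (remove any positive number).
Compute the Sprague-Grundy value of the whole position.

Pile A is a plain Nim pile of size 2, so its Grundy value is 2.
Pile B is a plain Nim pile of size 7, so its Grundy value is 7.
The value of a disjunctive sum is the nim-sum of the parts.
Combined value = 2 ⊕ 7 = 5.

5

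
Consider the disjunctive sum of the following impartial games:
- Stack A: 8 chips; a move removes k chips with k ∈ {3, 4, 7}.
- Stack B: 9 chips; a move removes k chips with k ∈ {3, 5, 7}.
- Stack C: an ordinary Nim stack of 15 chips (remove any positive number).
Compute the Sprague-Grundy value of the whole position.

For stack A, compute g(0), g(1), … with moves {3, 4, 7}:
g(0) = mex{} = 0
g(1) = mex{} = 0
g(2) = mex{} = 0
g(3) = mex{0} = 1
g(4) = mex{0} = 1
g(5) = mex{0} = 1
g(6) = mex{0,1} = 2
g(7) = mex{0,1} = 2
g(8) = mex{0,1} = 2
So g(8) = 2.
Grundy values for stack B (subtraction set {3, 5, 7}):
k:     0  1  2  3  4  5  6  7  8  9
g(k):  0  0  0  1  1  1  2  2  2  3
So g(9) = 3.
Stack C is a plain Nim stack of size 15, so its Grundy value is 15.
By the Sprague-Grundy theorem, the Grundy value of a sum of independent games is the XOR of the component values.
Combined value = 2 ⊕ 3 ⊕ 15 = 14.

14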